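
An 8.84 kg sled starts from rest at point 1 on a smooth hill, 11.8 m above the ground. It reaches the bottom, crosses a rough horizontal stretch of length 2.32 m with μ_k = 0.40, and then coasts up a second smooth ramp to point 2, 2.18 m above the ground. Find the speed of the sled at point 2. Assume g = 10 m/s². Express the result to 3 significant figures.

v = 13.2 m/s

Energy at 1: mgh₁ = (8.84)(10)(11.8) = 1043.1 J
Friction loss: W_f = μ_k mg d = 82.04 J
At 2: ½mv² + mgh₂ = mgh₁ − W_f
½mv² = 1043.1 − 82.04 − 192.71 = 768.37 J
v = √(2 × 768.37/8.84) = 13.18 m/s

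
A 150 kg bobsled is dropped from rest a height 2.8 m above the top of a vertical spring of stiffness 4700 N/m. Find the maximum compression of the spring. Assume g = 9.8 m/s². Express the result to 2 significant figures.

x = 1.7 m

Take the reference level at the top of the uncompressed spring. At max compression the bobsled has fallen H + x and is momentarily at rest:
mg(H + x) = ½kx²
½(4700)x² − (150)(9.8)x − (150)(9.8)(2.8) = 0
2350x² − 1470x − 4116 = 0
x = [1470 + √(2.161e+06 + 3.8690e+07)]/(2 × 2350) = 1.673 m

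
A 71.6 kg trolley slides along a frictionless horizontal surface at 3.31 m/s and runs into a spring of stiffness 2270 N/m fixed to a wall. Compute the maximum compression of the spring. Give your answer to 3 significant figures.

Conservation of energy between contact and max compression: ½mv² = ½kx²
x = v√(m/k) = 3.31 × √(71.6/2270) = 0.5879 m

x = 0.588 m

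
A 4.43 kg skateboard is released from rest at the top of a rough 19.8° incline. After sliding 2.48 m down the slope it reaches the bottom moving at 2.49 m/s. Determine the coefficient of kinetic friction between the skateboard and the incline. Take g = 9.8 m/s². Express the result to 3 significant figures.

The energy dissipated by friction is the PE lost minus the KE gained:
mgL sinθ = 36.471 J; ½mv² = 13.733 J
W_f = 36.471 − 13.733 = 22.74 J
μ_k = W_f/(mg cosθ · L) = 22.74/(40.85 × 2.48) = 0.2245

μ_k = 0.224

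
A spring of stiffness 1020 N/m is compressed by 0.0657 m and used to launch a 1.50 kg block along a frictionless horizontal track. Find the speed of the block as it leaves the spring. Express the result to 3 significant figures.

Spring PE converts entirely to kinetic energy: ½kx² = ½mv²
v = x√(k/m) = 0.0657 × √(1020/1.50) = 1.713 m/s

v = 1.71 m/s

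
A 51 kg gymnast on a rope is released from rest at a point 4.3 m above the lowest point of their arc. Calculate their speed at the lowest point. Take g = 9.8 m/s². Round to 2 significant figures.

v = 9.2 m/s

By conservation of mechanical energy, mgh = ½mv²
v = √(2gh) = √(2 × 9.8 × 4.3) = √84.280 = 9.180 m/s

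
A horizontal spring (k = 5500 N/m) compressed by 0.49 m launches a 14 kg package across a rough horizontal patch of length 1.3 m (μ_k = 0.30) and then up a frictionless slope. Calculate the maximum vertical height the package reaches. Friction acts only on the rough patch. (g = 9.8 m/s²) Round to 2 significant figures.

Spring energy: E₀ = ½kx² = ½(5500)(0.49)² = 660.27 J
Friction: W_f = μ_k mg d = (0.30)(14)(9.8)(1.3) = 53.51 J
Energy at base of ramp: E = 660.27 − 53.51 = 606.77 J
At max height all remaining energy is PE: mgh = E ⇒ h = E/(mg) = 606.77/(14 × 9.8) = 4.422 m

h = 4.4 m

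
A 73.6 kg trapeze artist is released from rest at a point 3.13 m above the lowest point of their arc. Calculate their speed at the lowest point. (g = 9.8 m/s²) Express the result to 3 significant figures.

v = 7.83 m/s

Equating total energy at the two states: mgh = ½mv²
v = √(2gh) = √(2 × 9.8 × 3.13) = √61.348 = 7.832 m/s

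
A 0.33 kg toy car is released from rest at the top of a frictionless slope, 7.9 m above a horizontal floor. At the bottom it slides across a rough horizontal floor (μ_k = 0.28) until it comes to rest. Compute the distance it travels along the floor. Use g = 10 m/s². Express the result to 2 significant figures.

d = 28 m

Energy at the top = energy at the end + work done against friction:
At rest all PE has been dissipated by friction: mgh = μ_k m g d
d = h/μ_k = 7.9/0.28 = 28.21 m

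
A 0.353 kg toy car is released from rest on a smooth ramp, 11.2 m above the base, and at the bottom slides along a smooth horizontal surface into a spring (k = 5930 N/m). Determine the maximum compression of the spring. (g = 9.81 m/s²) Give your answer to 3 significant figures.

Energy conservation (no friction) from release to max compression: mgh = ½kx²
x = √(2mgh/k) = √(2 × 0.353 × 9.81 × 11.2 / 5930) = 0.1144 m

x = 0.114 m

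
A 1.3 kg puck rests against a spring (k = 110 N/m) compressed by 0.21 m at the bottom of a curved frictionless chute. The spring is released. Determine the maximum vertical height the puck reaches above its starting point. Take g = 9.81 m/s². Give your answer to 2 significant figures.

h = 0.19 m

At maximum height the puck is at rest, so ½kx² = mgh
h = kx²/(2mg) = (110)(0.21)²/(2 × 1.3 × 9.81) = 0.1902 m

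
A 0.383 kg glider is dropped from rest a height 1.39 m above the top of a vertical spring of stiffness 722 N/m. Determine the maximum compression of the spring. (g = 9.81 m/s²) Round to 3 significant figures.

x = 0.126 m

Let x be the compression. The total drop is H + x, and the glider is instantaneously at rest at max compression, so energy conservation gives:
mg(H + x) = ½kx²
½(722)x² − (0.383)(9.81)x − (0.383)(9.81)(1.39) = 0
361.0x² − 3.757x − 5.223 = 0
x = [3.757 + √(14.12 + 7541.4)]/(2 × 361.0) = 0.1256 m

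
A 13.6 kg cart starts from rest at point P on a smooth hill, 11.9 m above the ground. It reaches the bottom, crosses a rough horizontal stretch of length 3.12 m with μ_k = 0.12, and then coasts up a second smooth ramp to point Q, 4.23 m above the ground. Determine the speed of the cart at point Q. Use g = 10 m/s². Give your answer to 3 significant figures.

Energy at P: mgh₁ = (13.6)(10)(11.9) = 1618.4 J
Friction loss: W_f = μ_k mg d = 50.92 J
At Q: ½mv² + mgh₂ = mgh₁ − W_f
½mv² = 1618.4 − 50.92 − 575.28 = 992.20 J
v = √(2 × 992.20/13.6) = 12.08 m/s

v = 12.1 m/s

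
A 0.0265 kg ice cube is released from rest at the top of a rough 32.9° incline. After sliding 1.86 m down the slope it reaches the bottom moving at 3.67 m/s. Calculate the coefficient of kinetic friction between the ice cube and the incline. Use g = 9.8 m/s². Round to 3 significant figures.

μ_k = 0.207

The energy dissipated by friction is the PE lost minus the KE gained:
mgL sinθ = 0.26238 J; ½mv² = 0.17846 J
W_f = 0.26238 − 0.17846 = 0.08391 J
μ_k = W_f/(mg cosθ · L) = 0.08391/(0.2180 × 1.86) = 0.2069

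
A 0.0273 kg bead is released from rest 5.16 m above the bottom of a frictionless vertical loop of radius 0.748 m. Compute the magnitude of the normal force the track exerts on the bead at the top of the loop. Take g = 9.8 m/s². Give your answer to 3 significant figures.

N = 2.35 N

Energy from release to top (height 2r): mgh = ½mv_top² + mg(2r)
v_top² = 2g(h − 2r) = 2(9.8)(5.16 − 1.496) = 71.814 m²/s²
At the top, both N and weight point toward the centre: N + mg = mv_top²/r
N = m(v_top²/r − g) = 0.0273(71.814/0.748 − 9.8) = 2.353 N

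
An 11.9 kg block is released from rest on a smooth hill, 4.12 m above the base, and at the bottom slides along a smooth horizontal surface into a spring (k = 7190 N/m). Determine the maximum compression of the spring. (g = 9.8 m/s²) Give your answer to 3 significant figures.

Energy conservation (no friction) from release to max compression: mgh = ½kx²
x = √(2mgh/k) = √(2 × 11.9 × 9.8 × 4.12 / 7190) = 0.3656 m

x = 0.366 m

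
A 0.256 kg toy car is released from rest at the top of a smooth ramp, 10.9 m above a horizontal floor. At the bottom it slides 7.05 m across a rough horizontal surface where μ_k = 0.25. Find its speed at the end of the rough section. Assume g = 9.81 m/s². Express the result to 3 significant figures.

v = 13.4 m/s

Applying the work–energy principle:
mgh = ½mv² + μ_k m g d
W_f = μ_k mg d = (0.25)(0.256)(9.81)(7.05) = 4.426 J
½mv² = mgh − W_f = 27.374 − 4.426 = 22.948 J
v = √(2 × 22.948/0.256) = 13.39 m/s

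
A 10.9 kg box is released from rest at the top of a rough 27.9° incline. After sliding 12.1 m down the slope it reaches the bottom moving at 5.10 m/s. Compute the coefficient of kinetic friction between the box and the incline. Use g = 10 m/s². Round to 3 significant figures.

μ_k = 0.408

The energy dissipated by friction is the PE lost minus the KE gained:
mgL sinθ = 617.15 J; ½mv² = 141.75 J
W_f = 617.15 − 141.75 = 475.4 J
μ_k = W_f/(mg cosθ · L) = 475.4/(96.33 × 12.1) = 0.4079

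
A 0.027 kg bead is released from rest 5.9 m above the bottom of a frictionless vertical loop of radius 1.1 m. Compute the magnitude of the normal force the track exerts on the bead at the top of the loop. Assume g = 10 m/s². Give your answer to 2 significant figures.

N = 1.5 N

Energy from release to top (height 2r): mgh = ½mv_top² + mg(2r)
v_top² = 2g(h − 2r) = 2(10)(5.9 − 2.200) = 74.000 m²/s²
At the top, both N and weight point toward the centre: N + mg = mv_top²/r
N = m(v_top²/r − g) = 0.027(74.000/1.1 − 10) = 1.546 N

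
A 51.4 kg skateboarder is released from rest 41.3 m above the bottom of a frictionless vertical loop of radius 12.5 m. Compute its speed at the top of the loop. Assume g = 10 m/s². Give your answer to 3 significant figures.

Energy conservation: mgh = ½mv_top² + mg(2r)
v_top² = 2g(h − 2r) = 2(10)(41.3 − 25.00) = 326.0
v_top = 18.06 m/s

v = 18.1 m/s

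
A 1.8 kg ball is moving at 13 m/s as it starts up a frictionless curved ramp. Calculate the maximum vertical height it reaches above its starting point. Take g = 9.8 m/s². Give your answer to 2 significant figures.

By energy conservation, ½mv² = mgh
h = v²/(2g) = 13²/(2 × 9.8) = 8.622 m

h = 8.6 m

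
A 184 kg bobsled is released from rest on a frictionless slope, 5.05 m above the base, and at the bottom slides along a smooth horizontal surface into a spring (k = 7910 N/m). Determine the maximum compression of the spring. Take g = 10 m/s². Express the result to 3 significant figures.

Gravitational PE at the top equals spring PE at max compression: mgh = ½kx²
x = √(2mgh/k) = √(2 × 184 × 10 × 5.05 / 7910) = 1.533 m

x = 1.53 m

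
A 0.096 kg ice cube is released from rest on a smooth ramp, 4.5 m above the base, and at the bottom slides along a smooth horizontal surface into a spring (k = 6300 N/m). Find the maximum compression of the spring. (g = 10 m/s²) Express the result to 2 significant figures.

Energy conservation (no friction) from release to max compression: mgh = ½kx²
x = √(2mgh/k) = √(2 × 0.096 × 10 × 4.5 / 6300) = 0.03703 m

x = 0.037 m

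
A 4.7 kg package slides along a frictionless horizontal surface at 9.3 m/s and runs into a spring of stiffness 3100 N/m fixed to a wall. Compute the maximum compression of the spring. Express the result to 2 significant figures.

Conservation of energy between contact and max compression: ½mv² = ½kx²
x = v√(m/k) = 9.3 × √(4.7/3100) = 0.3621 m

x = 0.36 m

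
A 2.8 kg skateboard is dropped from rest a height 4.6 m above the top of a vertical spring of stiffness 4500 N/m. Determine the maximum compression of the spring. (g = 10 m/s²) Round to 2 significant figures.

x = 0.25 m

Let x be the compression. The total drop is H + x, and the skateboard is instantaneously at rest at max compression, so energy conservation gives:
mg(H + x) = ½kx²
½(4500)x² − (2.8)(10)x − (2.8)(10)(4.6) = 0
2250x² − 28.00x − 128.8 = 0
x = [28.00 + √(784.0 + 1.1592e+06)]/(2 × 2250) = 0.2456 m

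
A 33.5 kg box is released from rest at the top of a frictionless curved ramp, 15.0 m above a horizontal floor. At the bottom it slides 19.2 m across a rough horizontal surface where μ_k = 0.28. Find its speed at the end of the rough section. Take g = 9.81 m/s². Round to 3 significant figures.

v = 13.7 m/s

Applying the work–energy principle:
mgh = ½mv² + μ_k m g d
W_f = μ_k mg d = (0.28)(33.5)(9.81)(19.2) = 1767 J
½mv² = mgh − W_f = 4929.5 − 1767 = 3162.8 J
v = √(2 × 3162.8/33.5) = 13.74 m/s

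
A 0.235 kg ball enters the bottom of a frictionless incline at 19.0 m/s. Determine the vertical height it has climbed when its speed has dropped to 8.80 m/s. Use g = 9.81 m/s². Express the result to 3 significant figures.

Conservation of energy: ½mv₁² = ½mv₂² + mgh
h = (v₁² − v₂²)/(2g) = (19.0² − 8.80²)/(2 × 9.81) = 14.45 m

h = 14.5 m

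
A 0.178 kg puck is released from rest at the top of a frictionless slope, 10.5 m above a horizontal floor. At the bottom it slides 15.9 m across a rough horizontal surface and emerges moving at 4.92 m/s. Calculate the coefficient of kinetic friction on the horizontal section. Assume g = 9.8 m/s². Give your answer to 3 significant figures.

Energy at the top = energy at the end + work done against friction:
mgh = ½mv² + μ_k m g d
mgh = 18.316 J; ½mv² = 2.1544 J
W_f = 18.316 − 2.1544 = 16.16 J
μ_k = W_f/(mg·d) = 16.16/(1.744 × 15.9) = 0.5827

μ_k = 0.583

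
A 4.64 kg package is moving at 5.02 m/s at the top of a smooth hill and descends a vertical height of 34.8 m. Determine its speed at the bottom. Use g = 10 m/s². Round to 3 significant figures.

By conservation of mechanical energy, ½mv₀² + mgh = ½mv²
v² = v₀² + 2gh = (5.02)² + 2(10)(34.8) = 721.20
v = √721.20 = 26.86 m/s

v = 26.9 m/s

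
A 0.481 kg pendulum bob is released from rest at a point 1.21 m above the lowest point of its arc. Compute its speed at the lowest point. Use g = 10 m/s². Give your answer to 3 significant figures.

Mechanical energy is conserved (no friction): mgh = ½mv²
v = √(2gh) = √(2 × 10 × 1.21) = √24.200 = 4.919 m/s

v = 4.92 m/s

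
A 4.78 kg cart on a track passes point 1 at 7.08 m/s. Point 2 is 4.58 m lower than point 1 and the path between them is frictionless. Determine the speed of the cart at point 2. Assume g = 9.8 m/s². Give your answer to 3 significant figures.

By conservation of mechanical energy, ½mv₀² + mgh = ½mv²
The mass cancels from both sides.
v² = v₀² + 2gh = (7.08)² + 2(9.8)(4.58) = 139.89
v = √139.89 = 11.83 m/s

v = 11.8 m/s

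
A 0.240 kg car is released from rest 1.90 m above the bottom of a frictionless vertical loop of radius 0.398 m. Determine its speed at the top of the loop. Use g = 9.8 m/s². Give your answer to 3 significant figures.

v = 4.65 m/s

Energy conservation: mgh = ½mv_top² + mg(2r)
v_top² = 2g(h − 2r) = 2(9.8)(1.90 − 0.7960) = 21.64
v_top = 4.652 m/s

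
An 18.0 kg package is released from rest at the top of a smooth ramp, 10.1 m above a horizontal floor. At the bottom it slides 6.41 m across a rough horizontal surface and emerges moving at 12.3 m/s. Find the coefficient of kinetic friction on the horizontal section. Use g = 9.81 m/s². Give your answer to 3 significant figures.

μ_k = 0.373

Energy bookkeeping (friction removes W_f = μ_k N d):
mgh = ½mv² + μ_k m g d
mgh = 1783.5 J; ½mv² = 1361.6 J
W_f = 1783.5 − 1361.6 = 421.8 J
μ_k = W_f/(mg·d) = 421.8/(176.6 × 6.41) = 0.3727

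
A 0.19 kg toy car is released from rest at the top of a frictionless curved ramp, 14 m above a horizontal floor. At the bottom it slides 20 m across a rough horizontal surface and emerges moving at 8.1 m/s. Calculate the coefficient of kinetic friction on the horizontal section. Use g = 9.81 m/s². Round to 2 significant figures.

Energy at the top = energy at the end + work done against friction:
mgh = ½mv² + μ_k m g d
mgh = 26.095 J; ½mv² = 6.2329 J
W_f = 26.095 − 6.2329 = 19.86 J
μ_k = W_f/(mg·d) = 19.86/(1.864 × 20) = 0.5328

μ_k = 0.53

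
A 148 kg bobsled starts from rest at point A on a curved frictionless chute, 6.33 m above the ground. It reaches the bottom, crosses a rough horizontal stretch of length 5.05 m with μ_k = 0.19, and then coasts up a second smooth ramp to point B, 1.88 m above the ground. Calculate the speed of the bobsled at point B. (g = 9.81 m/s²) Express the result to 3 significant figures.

v = 8.28 m/s

Energy at A: mgh₁ = (148)(9.81)(6.33) = 9190.4 J
Friction loss: W_f = μ_k mg d = 1393 J
At B: ½mv² + mgh₂ = mgh₁ − W_f
½mv² = 9190.4 − 1393 − 2729.5 = 5067.8 J
v = √(2 × 5067.8/148) = 8.275 m/s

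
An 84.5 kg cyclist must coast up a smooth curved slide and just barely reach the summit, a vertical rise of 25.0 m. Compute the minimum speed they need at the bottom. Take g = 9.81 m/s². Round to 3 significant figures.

v = 22.1 m/s

At the top they are momentarily at rest, so all KE converts to PE: ½mv² = mgh
v = √(2gh) = √(2 × 9.81 × 25.0) = 22.15 m/s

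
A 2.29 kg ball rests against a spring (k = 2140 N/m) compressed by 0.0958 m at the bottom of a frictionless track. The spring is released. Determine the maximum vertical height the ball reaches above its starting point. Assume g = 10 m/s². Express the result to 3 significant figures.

h = 0.429 m

At maximum height the ball is at rest, so ½kx² = mgh
h = kx²/(2mg) = (2140)(0.0958)²/(2 × 2.29 × 10) = 0.4288 m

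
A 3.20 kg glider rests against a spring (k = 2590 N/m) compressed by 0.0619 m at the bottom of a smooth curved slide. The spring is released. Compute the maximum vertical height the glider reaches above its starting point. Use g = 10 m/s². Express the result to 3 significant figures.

h = 0.155 m

All spring PE becomes gravitational PE at the highest point: ½kx² = mgh
h = kx²/(2mg) = (2590)(0.0619)²/(2 × 3.20 × 10) = 0.1551 m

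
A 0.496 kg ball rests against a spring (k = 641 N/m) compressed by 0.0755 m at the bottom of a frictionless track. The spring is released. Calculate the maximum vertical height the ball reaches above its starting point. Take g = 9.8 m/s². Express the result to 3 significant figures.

h = 0.376 m

All spring PE becomes gravitational PE at the highest point: ½kx² = mgh
h = kx²/(2mg) = (641)(0.0755)²/(2 × 0.496 × 9.8) = 0.3758 m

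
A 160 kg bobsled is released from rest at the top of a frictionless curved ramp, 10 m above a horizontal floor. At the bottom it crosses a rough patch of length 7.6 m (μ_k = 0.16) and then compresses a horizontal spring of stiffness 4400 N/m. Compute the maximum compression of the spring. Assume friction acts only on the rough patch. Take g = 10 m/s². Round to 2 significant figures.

Initial energy: E₁ = mgh = (160)(10)(10) = 16000 J
Friction removes W_f = μ_k mg d = (0.16)(160)(10)(7.6) = 1946 J
Energy reaching the spring: E = 16000 − 1946 = 14054 J
At max compression ½kx² = E ⇒ x = √(2E/k) = √(2 × 14054/4400) = 2.528 m

x = 2.5 m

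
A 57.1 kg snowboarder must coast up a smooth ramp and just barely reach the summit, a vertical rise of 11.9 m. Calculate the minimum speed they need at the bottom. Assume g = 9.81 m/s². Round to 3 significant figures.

At the top they are momentarily at rest, so all KE converts to PE: ½mv² = mgh
v = √(2gh) = √(2 × 9.81 × 11.9) = 15.28 m/s

v = 15.3 m/s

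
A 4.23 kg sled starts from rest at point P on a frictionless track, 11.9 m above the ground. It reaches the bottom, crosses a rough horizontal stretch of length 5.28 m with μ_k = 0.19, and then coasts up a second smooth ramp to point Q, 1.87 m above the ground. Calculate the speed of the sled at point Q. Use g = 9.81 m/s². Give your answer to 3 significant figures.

v = 13.3 m/s

Energy at P: mgh₁ = (4.23)(9.81)(11.9) = 493.81 J
Friction loss: W_f = μ_k mg d = 41.63 J
At Q: ½mv² + mgh₂ = mgh₁ − W_f
½mv² = 493.81 − 41.63 − 77.598 = 374.58 J
v = √(2 × 374.58/4.23) = 13.31 m/s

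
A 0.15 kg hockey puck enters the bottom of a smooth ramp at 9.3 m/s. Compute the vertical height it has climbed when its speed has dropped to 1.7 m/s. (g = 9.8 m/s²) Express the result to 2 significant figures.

Conservation of energy: ½mv₁² = ½mv₂² + mgh
h = (v₁² − v₂²)/(2g) = (9.3² − 1.7²)/(2 × 9.8) = 4.265 m

h = 4.3 m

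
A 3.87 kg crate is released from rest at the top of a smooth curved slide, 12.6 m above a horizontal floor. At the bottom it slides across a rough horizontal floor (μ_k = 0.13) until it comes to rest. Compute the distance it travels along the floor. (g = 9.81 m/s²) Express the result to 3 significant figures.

d = 96.9 m

Energy bookkeeping (friction removes W_f = μ_k N d):
At rest all PE has been dissipated by friction: mgh = μ_k m g d
d = h/μ_k = 12.6/0.13 = 96.92 m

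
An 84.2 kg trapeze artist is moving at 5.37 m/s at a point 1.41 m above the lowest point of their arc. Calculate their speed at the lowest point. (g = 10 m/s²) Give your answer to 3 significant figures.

Energy conservation between the two points: ½mv₀² + mgh = ½mv²
v² = v₀² + 2gh = (5.37)² + 2(10)(1.41) = 57.037
v = √57.037 = 7.552 m/s

v = 7.55 m/s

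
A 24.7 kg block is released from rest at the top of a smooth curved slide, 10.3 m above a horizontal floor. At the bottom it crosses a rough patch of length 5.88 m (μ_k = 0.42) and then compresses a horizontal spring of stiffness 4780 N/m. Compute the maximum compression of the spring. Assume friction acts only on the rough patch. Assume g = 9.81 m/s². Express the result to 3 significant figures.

x = 0.891 m

Initial energy: E₁ = mgh = (24.7)(9.81)(10.3) = 2495.8 J
Friction removes W_f = μ_k mg d = (0.42)(24.7)(9.81)(5.88) = 598.4 J
Energy reaching the spring: E = 2495.8 − 598.4 = 1897.4 J
At max compression ½kx² = E ⇒ x = √(2E/k) = √(2 × 1897.4/4780) = 0.8910 m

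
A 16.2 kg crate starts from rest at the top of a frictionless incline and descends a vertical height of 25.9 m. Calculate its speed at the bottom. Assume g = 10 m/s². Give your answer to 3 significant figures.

Energy conservation between the two points: mgh = ½mv²
v = √(2gh) = √(2 × 10 × 25.9) = √518.00 = 22.76 m/s

v = 22.8 m/s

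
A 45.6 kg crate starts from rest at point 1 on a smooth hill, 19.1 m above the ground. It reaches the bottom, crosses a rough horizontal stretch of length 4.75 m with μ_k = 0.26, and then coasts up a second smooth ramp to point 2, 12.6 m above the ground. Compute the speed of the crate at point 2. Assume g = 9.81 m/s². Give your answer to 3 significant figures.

Energy at 1: mgh₁ = (45.6)(9.81)(19.1) = 8544.1 J
Friction loss: W_f = μ_k mg d = 552.5 J
At 2: ½mv² + mgh₂ = mgh₁ − W_f
½mv² = 8544.1 − 552.5 − 5636.4 = 2355.2 J
v = √(2 × 2355.2/45.6) = 10.16 m/s

v = 10.2 m/s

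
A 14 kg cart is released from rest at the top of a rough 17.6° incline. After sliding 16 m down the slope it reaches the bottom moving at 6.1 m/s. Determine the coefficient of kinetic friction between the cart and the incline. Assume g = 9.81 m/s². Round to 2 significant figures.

μ_k = 0.19

mgh = ½mv² + μ_k (mg cosθ) L, with h = L sinθ
mgL sinθ = 664.44 J; ½mv² = 260.47 J
W_f = 664.44 − 260.47 = 404.0 J
μ_k = W_f/(mg cosθ · L) = 404.0/(130.9 × 16) = 0.1929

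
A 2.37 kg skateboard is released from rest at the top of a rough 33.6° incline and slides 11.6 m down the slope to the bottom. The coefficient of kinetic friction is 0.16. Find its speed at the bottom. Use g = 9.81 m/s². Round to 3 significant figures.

v = 9.78 m/s

Taking the bottom as reference, mgh = ½mv² + μ_k N L with h = L sinθ, N = mg cosθ:
mgh = mgL sinθ = (2.37)(9.81)(11.6)sin33.6° = 149.25 J
W_f = μ_k mg cosθ · L = (0.16)(2.37)(9.81)cos33.6°·11.6 = 35.94 J
½mv² = 149.25 − 35.94 = 113.31 J
v = √(2 × 113.31/2.37) = 9.778 m/s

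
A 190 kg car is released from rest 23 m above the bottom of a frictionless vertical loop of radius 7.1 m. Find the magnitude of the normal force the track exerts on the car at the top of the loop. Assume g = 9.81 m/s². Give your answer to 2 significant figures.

Energy from release to top (height 2r): mgh = ½mv_top² + mg(2r)
v_top² = 2g(h − 2r) = 2(9.81)(23 − 14.20) = 172.66 m²/s²
At the top, both N and weight point toward the centre: N + mg = mv_top²/r
N = m(v_top²/r − g) = 190(172.66/7.1 − 9.81) = 2756 N

N = 2800 N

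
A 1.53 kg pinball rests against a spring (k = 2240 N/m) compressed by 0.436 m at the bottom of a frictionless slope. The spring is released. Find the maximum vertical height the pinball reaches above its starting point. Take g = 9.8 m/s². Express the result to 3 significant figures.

Energy conservation from release to the highest point: ½kx² = mgh
h = kx²/(2mg) = (2240)(0.436)²/(2 × 1.53 × 9.8) = 14.20 m

h = 14.2 m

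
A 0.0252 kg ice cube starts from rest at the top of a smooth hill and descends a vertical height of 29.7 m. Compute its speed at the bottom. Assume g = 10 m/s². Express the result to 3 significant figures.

Equating total energy at the two states: mgh = ½mv²
v = √(2gh) = √(2 × 10 × 29.7) = √594.00 = 24.37 m/s

v = 24.4 m/s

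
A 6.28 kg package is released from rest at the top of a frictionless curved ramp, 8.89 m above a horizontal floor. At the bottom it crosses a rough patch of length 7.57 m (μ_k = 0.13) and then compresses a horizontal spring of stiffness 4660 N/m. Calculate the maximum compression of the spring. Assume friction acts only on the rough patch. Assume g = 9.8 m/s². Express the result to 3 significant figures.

Initial energy: E₁ = mgh = (6.28)(9.8)(8.89) = 547.13 J
Friction removes W_f = μ_k mg d = (0.13)(6.28)(9.8)(7.57) = 60.57 J
Energy reaching the spring: E = 547.13 − 60.57 = 486.56 J
At max compression ½kx² = E ⇒ x = √(2E/k) = √(2 × 486.56/4660) = 0.4570 m

x = 0.457 m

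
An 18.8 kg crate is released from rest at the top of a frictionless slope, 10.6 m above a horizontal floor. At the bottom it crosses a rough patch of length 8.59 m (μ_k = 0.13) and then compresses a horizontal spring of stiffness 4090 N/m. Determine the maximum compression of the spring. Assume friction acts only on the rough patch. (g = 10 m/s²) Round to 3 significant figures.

x = 0.934 m

Initial energy: E₁ = mgh = (18.8)(10)(10.6) = 1992.8 J
Friction removes W_f = μ_k mg d = (0.13)(18.8)(10)(8.59) = 209.9 J
Energy reaching the spring: E = 1992.8 − 209.9 = 1782.9 J
At max compression ½kx² = E ⇒ x = √(2E/k) = √(2 × 1782.9/4090) = 0.9337 m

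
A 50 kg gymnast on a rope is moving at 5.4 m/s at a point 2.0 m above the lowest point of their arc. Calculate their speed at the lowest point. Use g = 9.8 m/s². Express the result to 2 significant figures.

Energy conservation between the two points: ½mv₀² + mgh = ½mv²
The mass cancels from both sides.
v² = v₀² + 2gh = (5.4)² + 2(9.8)(2.0) = 68.360
v = √68.360 = 8.268 m/s

v = 8.3 m/s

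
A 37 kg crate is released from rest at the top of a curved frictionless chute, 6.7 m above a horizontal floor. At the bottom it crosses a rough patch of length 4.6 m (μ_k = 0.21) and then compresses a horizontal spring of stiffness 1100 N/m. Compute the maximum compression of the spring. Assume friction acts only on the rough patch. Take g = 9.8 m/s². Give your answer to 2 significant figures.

Initial energy: E₁ = mgh = (37)(9.8)(6.7) = 2429.4 J
Friction removes W_f = μ_k mg d = (0.21)(37)(9.8)(4.6) = 350.3 J
Energy reaching the spring: E = 2429.4 − 350.3 = 2079.1 J
At max compression ½kx² = E ⇒ x = √(2E/k) = √(2 × 2079.1/1100) = 1.944 m

x = 1.9 m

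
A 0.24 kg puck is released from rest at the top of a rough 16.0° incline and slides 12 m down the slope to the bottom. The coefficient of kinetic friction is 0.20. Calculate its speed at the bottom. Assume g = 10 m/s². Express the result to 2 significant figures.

v = 4.5 m/s

Taking the bottom as reference, mgh = ½mv² + μ_k N L with h = L sinθ, N = mg cosθ:
mgh = mgL sinθ = (0.24)(10)(12)sin16.0° = 7.9384 J
W_f = μ_k mg cosθ · L = (0.20)(0.24)(10)cos16.0°·12 = 5.537 J
½mv² = 7.9384 − 5.537 = 2.4015 J
v = √(2 × 2.4015/0.24) = 4.474 m/s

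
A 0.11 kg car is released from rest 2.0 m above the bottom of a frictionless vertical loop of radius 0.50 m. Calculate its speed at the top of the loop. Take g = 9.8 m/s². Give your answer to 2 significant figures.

Energy conservation: mgh = ½mv_top² + mg(2r)
v_top² = 2g(h − 2r) = 2(9.8)(2.0 − 1.000) = 19.60
v_top = 4.427 m/s

v = 4.4 m/s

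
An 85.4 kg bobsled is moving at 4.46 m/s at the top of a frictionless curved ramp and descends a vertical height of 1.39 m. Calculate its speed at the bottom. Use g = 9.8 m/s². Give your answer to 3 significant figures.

v = 6.87 m/s

Energy conservation between the two points: ½mv₀² + mgh = ½mv²
The mass cancels from both sides.
v² = v₀² + 2gh = (4.46)² + 2(9.8)(1.39) = 47.136
v = √47.136 = 6.866 m/s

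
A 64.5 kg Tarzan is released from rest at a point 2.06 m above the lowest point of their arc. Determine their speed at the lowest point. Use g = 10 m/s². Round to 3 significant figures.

Equating total energy at the two states: mgh = ½mv²
v = √(2gh) = √(2 × 10 × 2.06) = √41.200 = 6.419 m/s

v = 6.42 m/s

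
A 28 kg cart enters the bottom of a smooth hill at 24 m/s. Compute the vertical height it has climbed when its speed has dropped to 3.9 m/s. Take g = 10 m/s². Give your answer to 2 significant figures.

h = 28 m

Energy balance between the two points: ½mv₁² = ½mv₂² + mgh
h = (v₁² − v₂²)/(2g) = (24² − 3.9²)/(2 × 10) = 28.04 m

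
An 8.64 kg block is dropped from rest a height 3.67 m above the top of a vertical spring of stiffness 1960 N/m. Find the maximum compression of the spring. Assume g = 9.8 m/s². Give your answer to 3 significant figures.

Measuring PE from the top of the relaxed spring, at max compression the block has dropped H + x with zero KE, so:
mg(H + x) = ½kx²
½(1960)x² − (8.64)(9.8)x − (8.64)(9.8)(3.67) = 0
980.0x² − 84.67x − 310.7 = 0
x = [84.67 + √(7169 + 1.2181e+06)]/(2 × 980.0) = 0.6080 m

x = 0.608 m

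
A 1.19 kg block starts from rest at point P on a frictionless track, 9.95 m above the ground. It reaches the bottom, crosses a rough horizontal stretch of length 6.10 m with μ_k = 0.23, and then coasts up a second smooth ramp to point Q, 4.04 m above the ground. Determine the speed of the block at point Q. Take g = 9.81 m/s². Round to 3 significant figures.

Energy at P: mgh₁ = (1.19)(9.81)(9.95) = 116.16 J
Friction loss: W_f = μ_k mg d = 16.38 J
At Q: ½mv² + mgh₂ = mgh₁ − W_f
½mv² = 116.16 − 16.38 − 47.163 = 52.614 J
v = √(2 × 52.614/1.19) = 9.404 m/s

v = 9.40 m/s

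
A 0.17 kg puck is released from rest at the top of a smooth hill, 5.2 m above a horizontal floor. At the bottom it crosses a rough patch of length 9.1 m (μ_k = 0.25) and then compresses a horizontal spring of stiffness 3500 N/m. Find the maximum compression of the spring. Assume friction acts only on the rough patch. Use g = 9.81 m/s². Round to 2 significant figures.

x = 0.053 m

Initial energy: E₁ = mgh = (0.17)(9.81)(5.2) = 8.6720 J
Friction removes W_f = μ_k mg d = (0.25)(0.17)(9.81)(9.1) = 3.794 J
Energy reaching the spring: E = 8.6720 − 3.794 = 4.8780 J
At max compression ½kx² = E ⇒ x = √(2E/k) = √(2 × 4.8780/3500) = 0.05280 m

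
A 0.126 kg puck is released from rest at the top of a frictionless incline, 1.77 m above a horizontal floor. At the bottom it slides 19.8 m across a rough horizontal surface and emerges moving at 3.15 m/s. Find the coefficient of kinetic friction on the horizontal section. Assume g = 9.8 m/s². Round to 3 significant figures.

μ_k = 0.0638

Energy at the top = energy at the end + work done against friction:
mgh = ½mv² + μ_k m g d
mgh = 2.1856 J; ½mv² = 0.62512 J
W_f = 2.1856 − 0.62512 = 1.560 J
μ_k = W_f/(mg·d) = 1.560/(1.235 × 19.8) = 0.06383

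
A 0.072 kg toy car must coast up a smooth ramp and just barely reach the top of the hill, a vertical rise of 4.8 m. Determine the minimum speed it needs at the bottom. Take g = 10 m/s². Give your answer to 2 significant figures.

v = 9.8 m/s

At the top it is momentarily at rest, so all KE converts to PE: ½mv² = mgh
v = √(2gh) = √(2 × 10 × 4.8) = 9.798 m/s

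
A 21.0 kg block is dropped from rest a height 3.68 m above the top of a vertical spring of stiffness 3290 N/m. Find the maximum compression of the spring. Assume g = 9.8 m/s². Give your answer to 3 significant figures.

Let x be the compression. The total drop is H + x, and the block is instantaneously at rest at max compression, so energy conservation gives:
mg(H + x) = ½kx²
½(3290)x² − (21.0)(9.8)x − (21.0)(9.8)(3.68) = 0
1645x² − 205.8x − 757.3 = 0
x = [205.8 + √(42354 + 4.9833e+06)]/(2 × 1645) = 0.7440 m

x = 0.744 m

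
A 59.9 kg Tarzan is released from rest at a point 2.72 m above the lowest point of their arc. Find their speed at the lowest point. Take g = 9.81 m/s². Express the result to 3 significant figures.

Equating total energy at the two states: mgh = ½mv²
v = √(2gh) = √(2 × 9.81 × 2.72) = √53.366 = 7.305 m/s

v = 7.31 m/s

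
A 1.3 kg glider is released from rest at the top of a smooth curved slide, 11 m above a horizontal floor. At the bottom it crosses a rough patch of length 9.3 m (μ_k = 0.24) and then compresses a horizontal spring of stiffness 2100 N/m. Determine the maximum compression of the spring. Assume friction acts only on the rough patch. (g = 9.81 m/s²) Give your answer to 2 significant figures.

Initial energy: E₁ = mgh = (1.3)(9.81)(11) = 140.28 J
Friction removes W_f = μ_k mg d = (0.24)(1.3)(9.81)(9.3) = 28.46 J
Energy reaching the spring: E = 140.28 − 28.46 = 111.82 J
At max compression ½kx² = E ⇒ x = √(2E/k) = √(2 × 111.82/2100) = 0.3263 m

x = 0.33 m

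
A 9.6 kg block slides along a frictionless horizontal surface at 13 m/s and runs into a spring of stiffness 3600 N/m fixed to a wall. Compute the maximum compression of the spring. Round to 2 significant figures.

x = 0.67 m

At max compression the block is momentarily at rest: ½mv² = ½kx²
x = v√(m/k) = 13 × √(9.6/3600) = 0.6713 m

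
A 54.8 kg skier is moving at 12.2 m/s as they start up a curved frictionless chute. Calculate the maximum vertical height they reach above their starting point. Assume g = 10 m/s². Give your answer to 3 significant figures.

h = 7.44 m

By energy conservation, ½mv² = mgh
h = v²/(2g) = 12.2²/(2 × 10) = 7.442 m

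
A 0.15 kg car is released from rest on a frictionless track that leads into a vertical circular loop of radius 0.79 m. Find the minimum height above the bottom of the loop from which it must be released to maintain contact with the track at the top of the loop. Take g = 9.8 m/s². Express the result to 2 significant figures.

h = 2.0 m

At the top, for minimum speed gravity alone supplies the centripetal force: mg = mv_top²/r ⇒ v_top² = gr = 7.742 m²/s²
Energy conservation from release height h to the top (height 2r): mgh = ½mv_top² + mg(2r)
h = v_top²/(2g) + 2r = r/2 + 2r = 5r/2 = 1.975 m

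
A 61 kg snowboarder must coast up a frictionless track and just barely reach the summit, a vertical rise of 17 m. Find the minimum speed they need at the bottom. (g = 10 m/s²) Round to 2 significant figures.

At the top they are momentarily at rest, so all KE converts to PE: ½mv² = mgh
v = √(2gh) = √(2 × 10 × 17) = 18.44 m/s

v = 18 m/s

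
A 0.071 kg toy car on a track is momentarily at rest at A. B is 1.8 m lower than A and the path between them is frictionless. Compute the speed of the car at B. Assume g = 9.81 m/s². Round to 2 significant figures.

v = 5.9 m/s

Equating total energy at the two states: mgh = ½mv²
v = √(2gh) = √(2 × 9.81 × 1.8) = √35.316 = 5.943 m/s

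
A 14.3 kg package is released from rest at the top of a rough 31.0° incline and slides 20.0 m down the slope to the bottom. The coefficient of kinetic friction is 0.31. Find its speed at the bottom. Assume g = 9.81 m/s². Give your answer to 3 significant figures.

Work–energy: mg(L sinθ) − μ_k(mg cosθ)L = ½mv²
mgh = mgL sinθ = (14.3)(9.81)(20.0)sin31.0° = 1445.0 J
W_f = μ_k mg cosθ · L = (0.31)(14.3)(9.81)cos31.0°·20.0 = 745.5 J
½mv² = 1445.0 − 745.5 = 699.50 J
v = √(2 × 699.50/14.3) = 9.891 m/s

v = 9.89 m/s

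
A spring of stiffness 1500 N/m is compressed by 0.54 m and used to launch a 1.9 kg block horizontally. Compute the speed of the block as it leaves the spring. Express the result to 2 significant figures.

v = 15 m/s

The block leaves the spring when the spring is at natural length, so ½kx² = ½mv²
v = x√(k/m) = 0.54 × √(1500/1.9) = 15.17 m/s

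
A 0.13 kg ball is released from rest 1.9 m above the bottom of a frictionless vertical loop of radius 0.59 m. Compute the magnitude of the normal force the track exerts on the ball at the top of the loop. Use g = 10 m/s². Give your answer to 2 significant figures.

N = 1.9 N

Energy from release to top (height 2r): mgh = ½mv_top² + mg(2r)
v_top² = 2g(h − 2r) = 2(10)(1.9 − 1.180) = 14.400 m²/s²
At the top, both N and weight point toward the centre: N + mg = mv_top²/r
N = m(v_top²/r − g) = 0.13(14.400/0.59 − 10) = 1.873 N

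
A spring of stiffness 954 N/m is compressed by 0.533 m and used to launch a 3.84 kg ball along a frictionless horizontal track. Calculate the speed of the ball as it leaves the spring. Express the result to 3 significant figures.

Conservation of energy: ½kx² = ½mv²
v = x√(k/m) = 0.533 × √(954/3.84) = 8.401 m/s

v = 8.40 m/s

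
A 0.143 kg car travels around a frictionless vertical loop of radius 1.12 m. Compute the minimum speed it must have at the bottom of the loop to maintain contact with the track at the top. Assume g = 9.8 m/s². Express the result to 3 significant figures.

At the top: mg = mv_top²/r ⇒ v_top² = gr = 10.98 m²/s²
Energy from bottom to top (height 2r): ½mv_bot² = ½mv_top² + mg(2r)
v_bot² = gr + 4gr = 5gr = 54.88
v_bot = √(5gr) = 7.408 m/s

v = 7.41 m/s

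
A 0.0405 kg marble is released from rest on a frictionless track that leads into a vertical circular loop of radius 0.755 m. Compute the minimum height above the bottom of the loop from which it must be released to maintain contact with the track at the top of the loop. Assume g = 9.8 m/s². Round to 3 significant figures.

At the top, for minimum speed gravity alone supplies the centripetal force: mg = mv_top²/r ⇒ v_top² = gr = 7.399 m²/s²
Energy conservation from release height h to the top (height 2r): mgh = ½mv_top² + mg(2r)
h = v_top²/(2g) + 2r = r/2 + 2r = 5r/2 = 1.887 m

h = 1.89 m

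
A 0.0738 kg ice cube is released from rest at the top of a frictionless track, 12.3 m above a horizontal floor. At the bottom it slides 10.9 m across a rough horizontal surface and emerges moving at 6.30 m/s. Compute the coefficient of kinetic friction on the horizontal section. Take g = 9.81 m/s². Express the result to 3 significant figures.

Energy bookkeeping (friction removes W_f = μ_k N d):
mgh = ½mv² + μ_k m g d
mgh = 8.9049 J; ½mv² = 1.4646 J
W_f = 8.9049 − 1.4646 = 7.440 J
μ_k = W_f/(mg·d) = 7.440/(0.7240 × 10.9) = 0.9428

μ_k = 0.943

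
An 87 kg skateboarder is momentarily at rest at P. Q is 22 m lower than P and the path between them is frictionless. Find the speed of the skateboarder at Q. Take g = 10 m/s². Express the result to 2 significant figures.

Mechanical energy is conserved (no friction): mgh = ½mv²
The mass cancels from both sides.
v = √(2gh) = √(2 × 10 × 22) = √440.00 = 20.98 m/s

v = 21 m/s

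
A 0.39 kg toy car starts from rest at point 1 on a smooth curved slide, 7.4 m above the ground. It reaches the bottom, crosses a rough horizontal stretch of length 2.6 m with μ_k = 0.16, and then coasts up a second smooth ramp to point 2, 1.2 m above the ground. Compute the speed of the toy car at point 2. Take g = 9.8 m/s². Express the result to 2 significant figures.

Energy at 1: mgh₁ = (0.39)(9.8)(7.4) = 28.283 J
Friction loss: W_f = μ_k mg d = 1.590 J
At 2: ½mv² + mgh₂ = mgh₁ − W_f
½mv² = 28.283 − 1.590 − 4.5864 = 22.106 J
v = √(2 × 22.106/0.39) = 10.65 m/s

v = 11 m/s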